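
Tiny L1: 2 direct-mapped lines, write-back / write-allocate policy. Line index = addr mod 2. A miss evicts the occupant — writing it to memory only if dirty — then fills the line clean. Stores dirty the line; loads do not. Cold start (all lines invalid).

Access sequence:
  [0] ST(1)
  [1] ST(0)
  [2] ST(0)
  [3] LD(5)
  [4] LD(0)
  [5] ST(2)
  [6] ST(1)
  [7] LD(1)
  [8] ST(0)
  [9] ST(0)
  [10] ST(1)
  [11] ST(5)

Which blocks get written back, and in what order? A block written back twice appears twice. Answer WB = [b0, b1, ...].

0: W B1 → L1 miss [D]
1: W B0 → L0 miss [D]
2: W B0 → L0 hit [D]
3: R B5 → L1 miss wb→B1 [-]
4: R B0 → L0 hit [D]
5: W B2 → L0 miss wb→B0 [D]
6: W B1 → L1 miss [D]
7: R B1 → L1 hit [D]
8: W B0 → L0 miss wb→B2 [D]
9: W B0 → L0 hit [D]
10: W B1 → L1 hit [D]
11: W B5 → L1 miss wb→B1 [D]

WB = [1, 0, 2, 1]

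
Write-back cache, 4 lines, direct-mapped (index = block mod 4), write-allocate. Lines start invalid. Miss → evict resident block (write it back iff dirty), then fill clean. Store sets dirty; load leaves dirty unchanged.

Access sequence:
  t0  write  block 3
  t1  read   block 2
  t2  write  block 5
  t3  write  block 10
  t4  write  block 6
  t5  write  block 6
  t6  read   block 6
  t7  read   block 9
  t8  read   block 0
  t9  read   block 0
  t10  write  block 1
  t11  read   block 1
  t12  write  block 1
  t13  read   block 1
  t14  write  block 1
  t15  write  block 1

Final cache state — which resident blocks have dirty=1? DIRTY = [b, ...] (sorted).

DIRTY = [1, 3, 6]

0: W B3 -> L3 miss  d=D]
1: R B2 -> L2 miss  d=-]
2: W B5 -> L1 miss  d=D]
3: W B10 -> L2 miss  d=D]
4: W B6 -> L2 miss wb->B10  d=D]
5: W B6 -> L2 hit  d=D]
6: R B6 -> L2 hit  d=D]
7: R B9 -> L1 miss wb->B5  d=-]
8: R B0 -> L0 miss  d=-]
9: R B0 -> L0 hit  d=-]
10: W B1 -> L1 miss  d=D]
11: R B1 -> L1 hit  d=D]
12: W B1 -> L1 hit  d=D]
13: R B1 -> L1 hit  d=D]
14: W B1 -> L1 hit  d=D]
15: W B1 -> L1 hit  d=D]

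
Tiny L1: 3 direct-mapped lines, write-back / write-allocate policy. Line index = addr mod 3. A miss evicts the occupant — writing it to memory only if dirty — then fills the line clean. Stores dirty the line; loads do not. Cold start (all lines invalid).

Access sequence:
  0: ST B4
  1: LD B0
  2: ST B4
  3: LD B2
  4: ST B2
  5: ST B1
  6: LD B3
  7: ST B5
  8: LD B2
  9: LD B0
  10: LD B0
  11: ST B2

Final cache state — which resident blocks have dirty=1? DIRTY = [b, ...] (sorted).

DIRTY = [1, 2]

  0 | W B4 → L1 miss [D]
  1 | R B0 → L0 miss [-]
  2 | W B4 → L1 hit [D]
  3 | R B2 → L2 miss [-]
  4 | W B2 → L2 hit [D]
  5 | W B1 → L1 miss wb→B4 [D]
  6 | R B3 → L0 miss [-]
  7 | W B5 → L2 miss wb→B2 [D]
  8 | R B2 → L2 miss wb→B5 [-]
  9 | R B0 → L0 miss [-]
  10 | R B0 → L0 hit [-]
  11 | W B2 → L2 hit [D]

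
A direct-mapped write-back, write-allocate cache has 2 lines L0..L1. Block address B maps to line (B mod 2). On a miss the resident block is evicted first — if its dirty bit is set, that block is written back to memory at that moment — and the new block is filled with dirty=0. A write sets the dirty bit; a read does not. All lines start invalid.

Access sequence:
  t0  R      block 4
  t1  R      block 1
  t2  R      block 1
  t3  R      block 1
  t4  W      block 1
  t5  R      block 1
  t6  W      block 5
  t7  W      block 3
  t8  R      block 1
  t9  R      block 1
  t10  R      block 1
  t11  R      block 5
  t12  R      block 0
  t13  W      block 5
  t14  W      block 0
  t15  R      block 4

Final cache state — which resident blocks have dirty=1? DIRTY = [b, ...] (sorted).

0: R B4 → L0 miss [-]
1: R B1 → L1 miss [-]
2: R B1 → L1 hit [-]
3: R B1 → L1 hit [-]
4: W B1 → L1 hit [D]
5: R B1 → L1 hit [D]
6: W B5 → L1 miss wb→B1 [D]
7: W B3 → L1 miss wb→B5 [D]
8: R B1 → L1 miss wb→B3 [-]
9: R B1 → L1 hit [-]
10: R B1 → L1 hit [-]
11: R B5 → L1 miss [-]
12: R B0 → L0 miss [-]
13: W B5 → L1 hit [D]
14: W B0 → L0 hit [D]
15: R B4 → L0 miss wb→B0 [-]

DIRTY = [5]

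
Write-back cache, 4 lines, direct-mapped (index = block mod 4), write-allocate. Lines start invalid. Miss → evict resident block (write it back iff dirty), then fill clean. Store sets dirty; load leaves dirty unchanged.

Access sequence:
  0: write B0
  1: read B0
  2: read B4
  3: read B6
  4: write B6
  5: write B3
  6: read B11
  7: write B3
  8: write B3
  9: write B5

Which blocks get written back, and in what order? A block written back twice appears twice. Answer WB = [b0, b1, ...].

0: W B0 → L0 miss [D]
1: R B0 → L0 hit [D]
2: R B4 → L0 miss wb→B0 [-]
3: R B6 → L2 miss [-]
4: W B6 → L2 hit [D]
5: W B3 → L3 miss [D]
6: R B11 → L3 miss wb→B3 [-]
7: W B3 → L3 miss [D]
8: W B3 → L3 hit [D]
9: W B5 → L1 miss [D]

WB = [0, 3]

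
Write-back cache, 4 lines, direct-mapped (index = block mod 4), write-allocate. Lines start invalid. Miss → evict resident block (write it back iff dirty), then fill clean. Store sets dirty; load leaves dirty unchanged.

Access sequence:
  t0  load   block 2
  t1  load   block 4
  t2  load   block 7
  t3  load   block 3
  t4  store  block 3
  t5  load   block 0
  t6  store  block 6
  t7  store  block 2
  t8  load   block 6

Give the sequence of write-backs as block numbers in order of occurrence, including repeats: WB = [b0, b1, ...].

  0 | R B2 → L2 miss [-]
  1 | R B4 → L0 miss [-]
  2 | R B7 → L3 miss [-]
  3 | R B3 → L3 miss [-]
  4 | W B3 → L3 hit [D]
  5 | R B0 → L0 miss [-]
  6 | W B6 → L2 miss [D]
  7 | W B2 → L2 miss wb→B6 [D]
  8 | R B6 → L2 miss wb→B2 [-]

WB = [6, 2]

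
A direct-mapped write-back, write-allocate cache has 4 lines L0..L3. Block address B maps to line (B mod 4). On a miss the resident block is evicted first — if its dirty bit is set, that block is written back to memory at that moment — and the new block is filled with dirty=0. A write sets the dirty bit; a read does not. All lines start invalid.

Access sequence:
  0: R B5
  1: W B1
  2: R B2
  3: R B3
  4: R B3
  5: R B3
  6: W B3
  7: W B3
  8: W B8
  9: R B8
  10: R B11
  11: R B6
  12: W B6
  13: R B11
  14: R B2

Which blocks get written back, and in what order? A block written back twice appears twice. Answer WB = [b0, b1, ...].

0: R B5 → L1 miss [-]
1: W B1 → L1 miss [D]
2: R B2 → L2 miss [-]
3: R B3 → L3 miss [-]
4: R B3 → L3 hit [-]
5: R B3 → L3 hit [-]
6: W B3 → L3 hit [D]
7: W B3 → L3 hit [D]
8: W B8 → L0 miss [D]
9: R B8 → L0 hit [D]
10: R B11 → L3 miss wb→B3 [-]
11: R B6 → L2 miss [-]
12: W B6 → L2 hit [D]
13: R B11 → L3 hit [-]
14: R B2 → L2 miss wb→B6 [-]

WB = [3, 6]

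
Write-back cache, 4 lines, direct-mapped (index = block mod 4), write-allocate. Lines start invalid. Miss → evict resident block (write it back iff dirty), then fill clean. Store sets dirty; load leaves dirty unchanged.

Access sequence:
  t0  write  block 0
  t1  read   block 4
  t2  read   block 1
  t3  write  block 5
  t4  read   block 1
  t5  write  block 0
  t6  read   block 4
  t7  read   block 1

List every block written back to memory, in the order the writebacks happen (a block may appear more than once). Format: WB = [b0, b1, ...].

  0 | W B0 → L0 miss [D]
  1 | R B4 → L0 miss wb→B0 [-]
  2 | R B1 → L1 miss [-]
  3 | W B5 → L1 miss [D]
  4 | R B1 → L1 miss wb→B5 [-]
  5 | W B0 → L0 miss [D]
  6 | R B4 → L0 miss wb→B0 [-]
  7 | R B1 → L1 hit [-]

WB = [0, 5, 0]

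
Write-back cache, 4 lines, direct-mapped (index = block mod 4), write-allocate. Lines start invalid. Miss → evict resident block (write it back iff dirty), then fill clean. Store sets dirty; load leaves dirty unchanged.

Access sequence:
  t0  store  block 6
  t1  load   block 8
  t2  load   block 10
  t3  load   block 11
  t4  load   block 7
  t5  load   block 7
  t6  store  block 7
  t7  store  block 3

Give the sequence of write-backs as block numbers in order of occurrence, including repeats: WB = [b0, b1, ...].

0: W B6 -> L2 miss  d=D]
1: R B8 -> L0 miss  d=-]
2: R B10 -> L2 miss wb->B6  d=-]
3: R B11 -> L3 miss  d=-]
4: R B7 -> L3 miss  d=-]
5: R B7 -> L3 hit  d=-]
6: W B7 -> L3 hit  d=D]
7: W B3 -> L3 miss wb->B7  d=D]

WB = [6, 7]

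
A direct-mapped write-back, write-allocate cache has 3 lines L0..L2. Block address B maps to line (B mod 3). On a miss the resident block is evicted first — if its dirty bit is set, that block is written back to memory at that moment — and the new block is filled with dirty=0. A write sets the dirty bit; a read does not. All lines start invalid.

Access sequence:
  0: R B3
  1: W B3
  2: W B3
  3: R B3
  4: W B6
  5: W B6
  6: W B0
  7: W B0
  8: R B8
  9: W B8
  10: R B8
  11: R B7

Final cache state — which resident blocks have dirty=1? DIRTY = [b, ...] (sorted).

0: R B3 -> L0 miss  d=-]
1: W B3 -> L0 hit  d=D]
2: W B3 -> L0 hit  d=D]
3: R B3 -> L0 hit  d=D]
4: W B6 -> L0 miss wb->B3  d=D]
5: W B6 -> L0 hit  d=D]
6: W B0 -> L0 miss wb->B6  d=D]
7: W B0 -> L0 hit  d=D]
8: R B8 -> L2 miss  d=-]
9: W B8 -> L2 hit  d=D]
10: R B8 -> L2 hit  d=D]
11: R B7 -> L1 miss  d=-]

DIRTY = [0, 8]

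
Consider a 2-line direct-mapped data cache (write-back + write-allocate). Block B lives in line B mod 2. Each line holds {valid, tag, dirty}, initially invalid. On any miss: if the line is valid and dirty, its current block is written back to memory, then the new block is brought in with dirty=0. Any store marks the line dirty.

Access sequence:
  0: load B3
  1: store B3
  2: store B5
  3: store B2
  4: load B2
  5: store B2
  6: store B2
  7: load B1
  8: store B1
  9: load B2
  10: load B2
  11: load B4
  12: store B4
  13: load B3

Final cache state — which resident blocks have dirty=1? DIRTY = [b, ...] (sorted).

DIRTY = [4]

0: R B3 → L1 miss [-]
1: W B3 → L1 hit [D]
2: W B5 → L1 miss wb→B3 [D]
3: W B2 → L0 miss [D]
4: R B2 → L0 hit [D]
5: W B2 → L0 hit [D]
6: W B2 → L0 hit [D]
7: R B1 → L1 miss wb→B5 [-]
8: W B1 → L1 hit [D]
9: R B2 → L0 hit [D]
10: R B2 → L0 hit [D]
11: R B4 → L0 miss wb→B2 [-]
12: W B4 → L0 hit [D]
13: R B3 → L1 miss wb→B1 [-]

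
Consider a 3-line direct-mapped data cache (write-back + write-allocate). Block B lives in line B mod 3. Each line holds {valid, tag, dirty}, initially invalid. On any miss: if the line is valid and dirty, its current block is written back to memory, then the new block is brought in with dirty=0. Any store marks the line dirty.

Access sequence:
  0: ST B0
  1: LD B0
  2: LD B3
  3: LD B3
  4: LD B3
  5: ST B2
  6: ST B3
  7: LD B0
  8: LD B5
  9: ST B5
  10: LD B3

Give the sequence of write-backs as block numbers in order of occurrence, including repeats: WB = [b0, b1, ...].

  0 | W B0 → L0 miss [D]
  1 | R B0 → L0 hit [D]
  2 | R B3 → L0 miss wb→B0 [-]
  3 | R B3 → L0 hit [-]
  4 | R B3 → L0 hit [-]
  5 | W B2 → L2 miss [D]
  6 | W B3 → L0 hit [D]
  7 | R B0 → L0 miss wb→B3 [-]
  8 | R B5 → L2 miss wb→B2 [-]
  9 | W B5 → L2 hit [D]
  10 | R B3 → L0 miss [-]

WB = [0, 3, 2]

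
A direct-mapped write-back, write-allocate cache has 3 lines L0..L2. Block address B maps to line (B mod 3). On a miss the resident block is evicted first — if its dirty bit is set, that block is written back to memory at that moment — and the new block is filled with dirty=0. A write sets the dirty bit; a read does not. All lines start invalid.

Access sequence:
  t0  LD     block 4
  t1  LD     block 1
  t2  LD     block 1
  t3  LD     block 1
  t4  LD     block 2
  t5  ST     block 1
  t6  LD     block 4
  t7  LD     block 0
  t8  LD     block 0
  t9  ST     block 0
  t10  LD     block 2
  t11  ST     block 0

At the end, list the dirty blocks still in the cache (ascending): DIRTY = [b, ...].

  0 | R B4 → L1 miss [-]
  1 | R B1 → L1 miss [-]
  2 | R B1 → L1 hit [-]
  3 | R B1 → L1 hit [-]
  4 | R B2 → L2 miss [-]
  5 | W B1 → L1 hit [D]
  6 | R B4 → L1 miss wb→B1 [-]
  7 | R B0 → L0 miss [-]
  8 | R B0 → L0 hit [-]
  9 | W B0 → L0 hit [D]
  10 | R B2 → L2 hit [-]
  11 | W B0 → L0 hit [D]

DIRTY = [0]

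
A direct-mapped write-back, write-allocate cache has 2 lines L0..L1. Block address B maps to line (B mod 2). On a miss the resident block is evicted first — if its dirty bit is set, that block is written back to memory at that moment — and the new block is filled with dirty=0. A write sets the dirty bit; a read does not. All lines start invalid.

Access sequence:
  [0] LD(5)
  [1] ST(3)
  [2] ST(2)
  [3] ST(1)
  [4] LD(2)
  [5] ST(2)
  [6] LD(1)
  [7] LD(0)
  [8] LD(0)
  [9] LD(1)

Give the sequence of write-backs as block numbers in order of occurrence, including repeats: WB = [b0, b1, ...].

WB = [3, 2]

  0 | R B5 → L1 miss [-]
  1 | W B3 → L1 miss [D]
  2 | W B2 → L0 miss [D]
  3 | W B1 → L1 miss wb→B3 [D]
  4 | R B2 → L0 hit [D]
  5 | W B2 → L0 hit [D]
  6 | R B1 → L1 hit [D]
  7 | R B0 → L0 miss wb→B2 [-]
  8 | R B0 → L0 hit [-]
  9 | R B1 → L1 hit [D]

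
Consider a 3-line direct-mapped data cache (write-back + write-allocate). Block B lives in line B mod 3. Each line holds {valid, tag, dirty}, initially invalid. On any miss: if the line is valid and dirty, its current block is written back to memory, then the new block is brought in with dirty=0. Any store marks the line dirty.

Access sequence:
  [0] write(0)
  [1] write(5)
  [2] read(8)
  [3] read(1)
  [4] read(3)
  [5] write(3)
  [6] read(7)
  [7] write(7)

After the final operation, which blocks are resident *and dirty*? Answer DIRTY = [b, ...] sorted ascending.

  0 | W B0 → L0 miss [D]
  1 | W B5 → L2 miss [D]
  2 | R B8 → L2 miss wb→B5 [-]
  3 | R B1 → L1 miss [-]
  4 | R B3 → L0 miss wb→B0 [-]
  5 | W B3 → L0 hit [D]
  6 | R B7 → L1 miss [-]
  7 | W B7 → L1 hit [D]

DIRTY = [3, 7]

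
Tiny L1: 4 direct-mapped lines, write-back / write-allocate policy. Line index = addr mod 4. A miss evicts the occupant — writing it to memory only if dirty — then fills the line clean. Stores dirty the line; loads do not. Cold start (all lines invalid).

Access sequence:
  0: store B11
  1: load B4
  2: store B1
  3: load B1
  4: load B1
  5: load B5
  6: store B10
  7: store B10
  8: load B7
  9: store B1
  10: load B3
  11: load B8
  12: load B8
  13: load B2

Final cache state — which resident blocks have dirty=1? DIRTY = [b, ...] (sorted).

0: W B11 -> L3 miss  d=D]
1: R B4 -> L0 miss  d=-]
2: W B1 -> L1 miss  d=D]
3: R B1 -> L1 hit  d=D]
4: R B1 -> L1 hit  d=D]
5: R B5 -> L1 miss wb->B1  d=-]
6: W B10 -> L2 miss  d=D]
7: W B10 -> L2 hit  d=D]
8: R B7 -> L3 miss wb->B11  d=-]
9: W B1 -> L1 miss  d=D]
10: R B3 -> L3 miss  d=-]
11: R B8 -> L0 miss  d=-]
12: R B8 -> L0 hit  d=-]
13: R B2 -> L2 miss wb->B10  d=-]

DIRTY = [1]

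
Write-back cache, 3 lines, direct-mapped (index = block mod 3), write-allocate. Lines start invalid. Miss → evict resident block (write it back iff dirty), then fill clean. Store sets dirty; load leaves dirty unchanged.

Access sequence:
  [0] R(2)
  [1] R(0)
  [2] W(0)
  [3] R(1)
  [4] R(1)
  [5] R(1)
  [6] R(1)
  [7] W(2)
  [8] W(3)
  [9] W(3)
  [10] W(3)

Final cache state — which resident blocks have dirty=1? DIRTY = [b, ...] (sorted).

  0 | R B2 → L2 miss [-]
  1 | R B0 → L0 miss [-]
  2 | W B0 → L0 hit [D]
  3 | R B1 → L1 miss [-]
  4 | R B1 → L1 hit [-]
  5 | R B1 → L1 hit [-]
  6 | R B1 → L1 hit [-]
  7 | W B2 → L2 hit [D]
  8 | W B3 → L0 miss wb→B0 [D]
  9 | W B3 → L0 hit [D]
  10 | W B3 → L0 hit [D]

DIRTY = [2, 3]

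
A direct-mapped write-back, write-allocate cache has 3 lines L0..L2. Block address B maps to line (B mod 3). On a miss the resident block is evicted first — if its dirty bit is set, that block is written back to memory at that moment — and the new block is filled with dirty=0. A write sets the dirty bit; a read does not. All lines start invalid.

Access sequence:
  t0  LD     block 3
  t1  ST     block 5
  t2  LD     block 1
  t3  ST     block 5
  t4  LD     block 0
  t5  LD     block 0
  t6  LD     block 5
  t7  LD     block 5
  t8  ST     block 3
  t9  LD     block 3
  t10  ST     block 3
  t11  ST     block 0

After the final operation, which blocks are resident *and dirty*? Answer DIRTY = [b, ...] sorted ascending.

  0 | R B3 → L0 miss [-]
  1 | W B5 → L2 miss [D]
  2 | R B1 → L1 miss [-]
  3 | W B5 → L2 hit [D]
  4 | R B0 → L0 miss [-]
  5 | R B0 → L0 hit [-]
  6 | R B5 → L2 hit [D]
  7 | R B5 → L2 hit [D]
  8 | W B3 → L0 miss [D]
  9 | R B3 → L0 hit [D]
  10 | W B3 → L0 hit [D]
  11 | W B0 → L0 miss wb→B3 [D]

DIRTY = [0, 5]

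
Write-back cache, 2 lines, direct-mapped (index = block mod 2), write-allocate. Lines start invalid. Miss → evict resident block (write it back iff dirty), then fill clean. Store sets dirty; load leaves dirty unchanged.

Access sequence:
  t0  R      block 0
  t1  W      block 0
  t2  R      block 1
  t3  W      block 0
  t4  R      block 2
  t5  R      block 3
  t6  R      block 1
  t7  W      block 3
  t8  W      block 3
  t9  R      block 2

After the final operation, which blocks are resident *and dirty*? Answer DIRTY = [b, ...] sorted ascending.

  0 | R B0 → L0 miss [-]
  1 | W B0 → L0 hit [D]
  2 | R B1 → L1 miss [-]
  3 | W B0 → L0 hit [D]
  4 | R B2 → L0 miss wb→B0 [-]
  5 | R B3 → L1 miss [-]
  6 | R B1 → L1 miss [-]
  7 | W B3 → L1 miss [D]
  8 | W B3 → L1 hit [D]
  9 | R B2 → L0 hit [-]

DIRTY = [3]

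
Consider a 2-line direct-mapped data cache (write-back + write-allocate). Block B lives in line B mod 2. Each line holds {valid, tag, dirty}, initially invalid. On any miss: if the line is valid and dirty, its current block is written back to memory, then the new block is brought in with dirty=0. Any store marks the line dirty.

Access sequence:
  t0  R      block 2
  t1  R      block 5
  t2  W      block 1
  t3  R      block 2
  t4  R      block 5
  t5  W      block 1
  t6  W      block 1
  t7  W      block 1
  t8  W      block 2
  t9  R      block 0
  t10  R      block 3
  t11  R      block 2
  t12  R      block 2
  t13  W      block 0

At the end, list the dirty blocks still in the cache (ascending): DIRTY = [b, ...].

DIRTY = [0]

0: R B2 → L0 miss [-]
1: R B5 → L1 miss [-]
2: W B1 → L1 miss [D]
3: R B2 → L0 hit [-]
4: R B5 → L1 miss wb→B1 [-]
5: W B1 → L1 miss [D]
6: W B1 → L1 hit [D]
7: W B1 → L1 hit [D]
8: W B2 → L0 hit [D]
9: R B0 → L0 miss wb→B2 [-]
10: R B3 → L1 miss wb→B1 [-]
11: R B2 → L0 miss [-]
12: R B2 → L0 hit [-]
13: W B0 → L0 miss [D]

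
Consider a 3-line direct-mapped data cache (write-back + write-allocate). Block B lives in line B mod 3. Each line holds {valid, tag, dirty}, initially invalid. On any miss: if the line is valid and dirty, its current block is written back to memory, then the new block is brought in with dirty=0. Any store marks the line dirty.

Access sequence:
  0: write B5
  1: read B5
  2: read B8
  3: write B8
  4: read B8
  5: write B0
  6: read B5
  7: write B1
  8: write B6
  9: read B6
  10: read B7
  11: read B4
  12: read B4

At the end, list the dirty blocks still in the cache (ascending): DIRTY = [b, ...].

DIRTY = [6]

  0 | W B5 → L2 miss [D]
  1 | R B5 → L2 hit [D]
  2 | R B8 → L2 miss wb→B5 [-]
  3 | W B8 → L2 hit [D]
  4 | R B8 → L2 hit [D]
  5 | W B0 → L0 miss [D]
  6 | R B5 → L2 miss wb→B8 [-]
  7 | W B1 → L1 miss [D]
  8 | W B6 → L0 miss wb→B0 [D]
  9 | R B6 → L0 hit [D]
  10 | R B7 → L1 miss wb→B1 [-]
  11 | R B4 → L1 miss [-]
  12 | R B4 → L1 hit [-]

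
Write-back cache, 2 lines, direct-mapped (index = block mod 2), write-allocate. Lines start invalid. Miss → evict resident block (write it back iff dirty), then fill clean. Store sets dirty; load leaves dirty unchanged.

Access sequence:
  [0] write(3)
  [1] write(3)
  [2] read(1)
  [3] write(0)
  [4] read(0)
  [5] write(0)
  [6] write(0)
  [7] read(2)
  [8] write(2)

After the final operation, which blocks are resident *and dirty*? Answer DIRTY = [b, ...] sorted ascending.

  0 | W B3 → L1 miss [D]
  1 | W B3 → L1 hit [D]
  2 | R B1 → L1 miss wb→B3 [-]
  3 | W B0 → L0 miss [D]
  4 | R B0 → L0 hit [D]
  5 | W B0 → L0 hit [D]
  6 | W B0 → L0 hit [D]
  7 | R B2 → L0 miss wb→B0 [-]
  8 | W B2 → L0 hit [D]

DIRTY = [2]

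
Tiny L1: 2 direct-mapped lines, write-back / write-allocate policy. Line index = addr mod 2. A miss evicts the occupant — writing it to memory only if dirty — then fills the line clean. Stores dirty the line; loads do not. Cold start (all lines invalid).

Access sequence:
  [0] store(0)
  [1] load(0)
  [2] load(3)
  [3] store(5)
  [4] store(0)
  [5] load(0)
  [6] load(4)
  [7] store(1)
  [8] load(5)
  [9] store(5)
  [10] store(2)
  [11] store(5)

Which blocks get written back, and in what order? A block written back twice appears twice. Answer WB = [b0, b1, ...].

WB = [0, 5, 1]

0: W B0 -> L0 miss  d=D]
1: R B0 -> L0 hit  d=D]
2: R B3 -> L1 miss  d=-]
3: W B5 -> L1 miss  d=D]
4: W B0 -> L0 hit  d=D]
5: R B0 -> L0 hit  d=D]
6: R B4 -> L0 miss wb->B0  d=-]
7: W B1 -> L1 miss wb->B5  d=D]
8: R B5 -> L1 miss wb->B1  d=-]
9: W B5 -> L1 hit  d=D]
10: W B2 -> L0 miss  d=D]
11: W B5 -> L1 hit  d=D]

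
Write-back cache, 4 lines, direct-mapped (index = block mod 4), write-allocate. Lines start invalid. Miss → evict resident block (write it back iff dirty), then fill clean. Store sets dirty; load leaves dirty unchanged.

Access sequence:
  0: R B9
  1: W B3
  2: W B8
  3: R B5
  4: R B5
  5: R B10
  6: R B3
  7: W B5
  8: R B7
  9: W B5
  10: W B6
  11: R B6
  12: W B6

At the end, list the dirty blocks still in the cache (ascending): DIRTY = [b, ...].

DIRTY = [5, 6, 8]

  0 | R B9 → L1 miss [-]
  1 | W B3 → L3 miss [D]
  2 | W B8 → L0 miss [D]
  3 | R B5 → L1 miss [-]
  4 | R B5 → L1 hit [-]
  5 | R B10 → L2 miss [-]
  6 | R B3 → L3 hit [D]
  7 | W B5 → L1 hit [D]
  8 | R B7 → L3 miss wb→B3 [-]
  9 | W B5 → L1 hit [D]
  10 | W B6 → L2 miss [D]
  11 | R B6 → L2 hit [D]
  12 | W B6 → L2 hit [D]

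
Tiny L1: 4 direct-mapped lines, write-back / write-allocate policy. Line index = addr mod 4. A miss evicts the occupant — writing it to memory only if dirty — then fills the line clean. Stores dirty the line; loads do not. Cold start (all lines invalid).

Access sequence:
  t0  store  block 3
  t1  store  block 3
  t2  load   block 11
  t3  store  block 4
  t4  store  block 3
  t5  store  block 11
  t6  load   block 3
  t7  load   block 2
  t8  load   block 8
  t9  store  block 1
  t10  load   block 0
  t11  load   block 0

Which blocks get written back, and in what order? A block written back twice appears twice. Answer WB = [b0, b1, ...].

0: W B3 -> L3 miss  d=D]
1: W B3 -> L3 hit  d=D]
2: R B11 -> L3 miss wb->B3  d=-]
3: W B4 -> L0 miss  d=D]
4: W B3 -> L3 miss  d=D]
5: W B11 -> L3 miss wb->B3  d=D]
6: R B3 -> L3 miss wb->B11  d=-]
7: R B2 -> L2 miss  d=-]
8: R B8 -> L0 miss wb->B4  d=-]
9: W B1 -> L1 miss  d=D]
10: R B0 -> L0 miss  d=-]
11: R B0 -> L0 hit  d=-]

WB = [3, 3, 11, 4]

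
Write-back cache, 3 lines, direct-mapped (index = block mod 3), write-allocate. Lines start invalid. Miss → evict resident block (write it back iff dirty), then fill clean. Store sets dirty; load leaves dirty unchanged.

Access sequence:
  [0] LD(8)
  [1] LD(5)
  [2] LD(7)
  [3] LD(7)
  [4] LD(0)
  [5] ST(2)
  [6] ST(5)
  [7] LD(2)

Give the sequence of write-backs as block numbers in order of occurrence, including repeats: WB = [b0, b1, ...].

WB = [2, 5]

0: R B8 → L2 miss [-]
1: R B5 → L2 miss [-]
2: R B7 → L1 miss [-]
3: R B7 → L1 hit [-]
4: R B0 → L0 miss [-]
5: W B2 → L2 miss [D]
6: W B5 → L2 miss wb→B2 [D]
7: R B2 → L2 miss wb→B5 [-]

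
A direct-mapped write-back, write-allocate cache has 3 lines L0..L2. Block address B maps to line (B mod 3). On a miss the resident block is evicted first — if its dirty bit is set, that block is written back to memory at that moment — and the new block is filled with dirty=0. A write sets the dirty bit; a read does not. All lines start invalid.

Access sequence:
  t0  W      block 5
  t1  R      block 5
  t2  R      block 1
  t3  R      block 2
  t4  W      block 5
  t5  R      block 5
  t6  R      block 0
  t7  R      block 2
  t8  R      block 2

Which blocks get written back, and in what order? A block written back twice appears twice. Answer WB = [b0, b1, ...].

0: W B5 → L2 miss [D]
1: R B5 → L2 hit [D]
2: R B1 → L1 miss [-]
3: R B2 → L2 miss wb→B5 [-]
4: W B5 → L2 miss [D]
5: R B5 → L2 hit [D]
6: R B0 → L0 miss [-]
7: R B2 → L2 miss wb→B5 [-]
8: R B2 → L2 hit [-]

WB = [5, 5]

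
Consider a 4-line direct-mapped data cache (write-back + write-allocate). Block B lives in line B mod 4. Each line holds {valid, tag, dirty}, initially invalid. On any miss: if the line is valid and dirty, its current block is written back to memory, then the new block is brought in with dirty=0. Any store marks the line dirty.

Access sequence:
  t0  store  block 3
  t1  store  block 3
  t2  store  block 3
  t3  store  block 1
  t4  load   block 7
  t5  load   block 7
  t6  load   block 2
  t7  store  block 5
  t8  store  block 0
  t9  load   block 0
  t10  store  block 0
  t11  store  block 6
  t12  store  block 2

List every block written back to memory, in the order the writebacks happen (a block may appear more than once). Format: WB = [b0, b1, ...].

  0 | W B3 → L3 miss [D]
  1 | W B3 → L3 hit [D]
  2 | W B3 → L3 hit [D]
  3 | W B1 → L1 miss [D]
  4 | R B7 → L3 miss wb→B3 [-]
  5 | R B7 → L3 hit [-]
  6 | R B2 → L2 miss [-]
  7 | W B5 → L1 miss wb→B1 [D]
  8 | W B0 → L0 miss [D]
  9 | R B0 → L0 hit [D]
  10 | W B0 → L0 hit [D]
  11 | W B6 → L2 miss [D]
  12 | W B2 → L2 miss wb→B6 [D]

WB = [3, 1, 6]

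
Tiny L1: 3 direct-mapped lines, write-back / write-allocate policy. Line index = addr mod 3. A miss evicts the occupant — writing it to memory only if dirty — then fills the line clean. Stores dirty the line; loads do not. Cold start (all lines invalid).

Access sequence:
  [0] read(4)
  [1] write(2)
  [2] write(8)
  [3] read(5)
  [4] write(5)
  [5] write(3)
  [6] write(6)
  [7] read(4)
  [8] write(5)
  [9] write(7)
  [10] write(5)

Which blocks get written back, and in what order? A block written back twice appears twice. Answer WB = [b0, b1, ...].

WB = [2, 8, 3]

0: R B4 → L1 miss [-]
1: W B2 → L2 miss [D]
2: W B8 → L2 miss wb→B2 [D]
3: R B5 → L2 miss wb→B8 [-]
4: W B5 → L2 hit [D]
5: W B3 → L0 miss [D]
6: W B6 → L0 miss wb→B3 [D]
7: R B4 → L1 hit [-]
8: W B5 → L2 hit [D]
9: W B7 → L1 miss [D]
10: W B5 → L2 hit [D]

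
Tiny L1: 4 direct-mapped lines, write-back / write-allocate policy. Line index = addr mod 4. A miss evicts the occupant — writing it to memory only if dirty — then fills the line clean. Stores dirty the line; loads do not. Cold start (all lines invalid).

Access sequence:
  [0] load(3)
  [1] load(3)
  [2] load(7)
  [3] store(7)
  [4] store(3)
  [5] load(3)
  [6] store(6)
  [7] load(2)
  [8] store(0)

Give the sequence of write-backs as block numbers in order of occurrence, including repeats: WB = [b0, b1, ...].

0: R B3 → L3 miss [-]
1: R B3 → L3 hit [-]
2: R B7 → L3 miss [-]
3: W B7 → L3 hit [D]
4: W B3 → L3 miss wb→B7 [D]
5: R B3 → L3 hit [D]
6: W B6 → L2 miss [D]
7: R B2 → L2 miss wb→B6 [-]
8: W B0 → L0 miss [D]

WB = [7, 6]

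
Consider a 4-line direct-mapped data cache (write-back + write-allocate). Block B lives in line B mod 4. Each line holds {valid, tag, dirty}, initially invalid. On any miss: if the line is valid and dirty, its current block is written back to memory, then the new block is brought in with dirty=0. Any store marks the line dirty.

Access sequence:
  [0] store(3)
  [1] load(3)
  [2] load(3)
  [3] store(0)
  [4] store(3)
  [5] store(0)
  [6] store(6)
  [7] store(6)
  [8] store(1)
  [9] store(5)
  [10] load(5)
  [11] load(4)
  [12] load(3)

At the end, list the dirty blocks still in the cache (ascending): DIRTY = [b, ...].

  0 | W B3 → L3 miss [D]
  1 | R B3 → L3 hit [D]
  2 | R B3 → L3 hit [D]
  3 | W B0 → L0 miss [D]
  4 | W B3 → L3 hit [D]
  5 | W B0 → L0 hit [D]
  6 | W B6 → L2 miss [D]
  7 | W B6 → L2 hit [D]
  8 | W B1 → L1 miss [D]
  9 | W B5 → L1 miss wb→B1 [D]
  10 | R B5 → L1 hit [D]
  11 | R B4 → L0 miss wb→B0 [-]
  12 | R B3 → L3 hit [D]

DIRTY = [3, 5, 6]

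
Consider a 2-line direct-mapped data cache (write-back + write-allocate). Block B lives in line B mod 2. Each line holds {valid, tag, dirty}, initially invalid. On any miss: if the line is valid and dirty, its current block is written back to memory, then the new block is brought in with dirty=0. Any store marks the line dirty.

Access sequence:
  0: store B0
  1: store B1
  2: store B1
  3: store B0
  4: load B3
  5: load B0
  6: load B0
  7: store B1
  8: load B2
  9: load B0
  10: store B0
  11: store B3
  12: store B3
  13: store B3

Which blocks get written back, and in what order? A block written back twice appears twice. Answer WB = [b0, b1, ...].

WB = [1, 0, 1]

  0 | W B0 → L0 miss [D]
  1 | W B1 → L1 miss [D]
  2 | W B1 → L1 hit [D]
  3 | W B0 → L0 hit [D]
  4 | R B3 → L1 miss wb→B1 [-]
  5 | R B0 → L0 hit [D]
  6 | R B0 → L0 hit [D]
  7 | W B1 → L1 miss [D]
  8 | R B2 → L0 miss wb→B0 [-]
  9 | R B0 → L0 miss [-]
  10 | W B0 → L0 hit [D]
  11 | W B3 → L1 miss wb→B1 [D]
  12 | W B3 → L1 hit [D]
  13 | W B3 → L1 hit [D]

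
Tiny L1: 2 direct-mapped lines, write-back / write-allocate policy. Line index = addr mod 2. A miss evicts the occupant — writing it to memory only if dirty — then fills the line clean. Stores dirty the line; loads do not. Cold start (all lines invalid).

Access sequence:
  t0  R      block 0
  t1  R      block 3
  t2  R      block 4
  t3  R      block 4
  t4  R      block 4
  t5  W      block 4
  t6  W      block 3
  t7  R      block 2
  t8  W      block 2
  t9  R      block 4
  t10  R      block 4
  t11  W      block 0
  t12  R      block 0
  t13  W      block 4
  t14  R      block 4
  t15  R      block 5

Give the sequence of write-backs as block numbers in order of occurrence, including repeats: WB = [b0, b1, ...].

  0 | R B0 → L0 miss [-]
  1 | R B3 → L1 miss [-]
  2 | R B4 → L0 miss [-]
  3 | R B4 → L0 hit [-]
  4 | R B4 → L0 hit [-]
  5 | W B4 → L0 hit [D]
  6 | W B3 → L1 hit [D]
  7 | R B2 → L0 miss wb→B4 [-]
  8 | W B2 → L0 hit [D]
  9 | R B4 → L0 miss wb→B2 [-]
  10 | R B4 → L0 hit [-]
  11 | W B0 → L0 miss [D]
  12 | R B0 → L0 hit [D]
  13 | W B4 → L0 miss wb→B0 [D]
  14 | R B4 → L0 hit [D]
  15 | R B5 → L1 miss wb→B3 [-]

WB = [4, 2, 0, 3]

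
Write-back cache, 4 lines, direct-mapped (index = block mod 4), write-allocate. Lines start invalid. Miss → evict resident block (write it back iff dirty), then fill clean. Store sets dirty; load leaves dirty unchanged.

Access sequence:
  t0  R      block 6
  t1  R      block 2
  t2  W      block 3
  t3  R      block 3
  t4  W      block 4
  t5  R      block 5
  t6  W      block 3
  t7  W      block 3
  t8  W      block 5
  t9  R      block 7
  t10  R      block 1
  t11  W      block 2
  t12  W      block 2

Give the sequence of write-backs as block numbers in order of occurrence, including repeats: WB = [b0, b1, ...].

0: R B6 -> L2 miss  d=-]
1: R B2 -> L2 miss  d=-]
2: W B3 -> L3 miss  d=D]
3: R B3 -> L3 hit  d=D]
4: W B4 -> L0 miss  d=D]
5: R B5 -> L1 miss  d=-]
6: W B3 -> L3 hit  d=D]
7: W B3 -> L3 hit  d=D]
8: W B5 -> L1 hit  d=D]
9: R B7 -> L3 miss wb->B3  d=-]
10: R B1 -> L1 miss wb->B5  d=-]
11: W B2 -> L2 hit  d=D]
12: W B2 -> L2 hit  d=D]

WB = [3, 5]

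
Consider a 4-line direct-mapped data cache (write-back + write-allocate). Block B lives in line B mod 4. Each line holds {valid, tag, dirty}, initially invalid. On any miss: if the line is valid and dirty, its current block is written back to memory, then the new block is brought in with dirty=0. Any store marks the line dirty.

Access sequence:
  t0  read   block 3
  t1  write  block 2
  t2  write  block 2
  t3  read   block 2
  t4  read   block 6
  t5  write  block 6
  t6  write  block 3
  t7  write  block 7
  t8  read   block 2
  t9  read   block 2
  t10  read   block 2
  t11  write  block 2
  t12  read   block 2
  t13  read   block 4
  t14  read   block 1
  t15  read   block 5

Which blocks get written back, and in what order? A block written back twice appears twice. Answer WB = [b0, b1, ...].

WB = [2, 3, 6]

  0 | R B3 → L3 miss [-]
  1 | W B2 → L2 miss [D]
  2 | W B2 → L2 hit [D]
  3 | R B2 → L2 hit [D]
  4 | R B6 → L2 miss wb→B2 [-]
  5 | W B6 → L2 hit [D]
  6 | W B3 → L3 hit [D]
  7 | W B7 → L3 miss wb→B3 [D]
  8 | R B2 → L2 miss wb→B6 [-]
  9 | R B2 → L2 hit [-]
  10 | R B2 → L2 hit [-]
  11 | W B2 → L2 hit [D]
  12 | R B2 → L2 hit [D]
  13 | R B4 → L0 miss [-]
  14 | R B1 → L1 miss [-]
  15 | R B5 → L1 miss [-]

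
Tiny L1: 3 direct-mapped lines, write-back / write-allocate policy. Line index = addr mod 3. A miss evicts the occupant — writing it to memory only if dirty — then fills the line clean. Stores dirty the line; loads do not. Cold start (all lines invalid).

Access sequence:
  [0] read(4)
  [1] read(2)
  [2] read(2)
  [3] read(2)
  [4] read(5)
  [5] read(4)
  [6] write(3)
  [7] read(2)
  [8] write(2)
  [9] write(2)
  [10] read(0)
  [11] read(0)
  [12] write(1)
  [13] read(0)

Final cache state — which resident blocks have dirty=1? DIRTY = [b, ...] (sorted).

DIRTY = [1, 2]

0: R B4 → L1 miss [-]
1: R B2 → L2 miss [-]
2: R B2 → L2 hit [-]
3: R B2 → L2 hit [-]
4: R B5 → L2 miss [-]
5: R B4 → L1 hit [-]
6: W B3 → L0 miss [D]
7: R B2 → L2 miss [-]
8: W B2 → L2 hit [D]
9: W B2 → L2 hit [D]
10: R B0 → L0 miss wb→B3 [-]
11: R B0 → L0 hit [-]
12: W B1 → L1 miss [D]
13: R B0 → L0 hit [-]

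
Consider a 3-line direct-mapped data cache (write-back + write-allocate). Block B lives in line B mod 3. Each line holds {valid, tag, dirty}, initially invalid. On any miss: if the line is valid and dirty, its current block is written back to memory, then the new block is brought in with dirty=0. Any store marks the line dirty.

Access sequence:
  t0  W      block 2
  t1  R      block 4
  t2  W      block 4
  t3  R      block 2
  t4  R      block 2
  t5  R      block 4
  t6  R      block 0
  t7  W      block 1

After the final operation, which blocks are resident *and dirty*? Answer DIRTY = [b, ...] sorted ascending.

  0 | W B2 → L2 miss [D]
  1 | R B4 → L1 miss [-]
  2 | W B4 → L1 hit [D]
  3 | R B2 → L2 hit [D]
  4 | R B2 → L2 hit [D]
  5 | R B4 → L1 hit [D]
  6 | R B0 → L0 miss [-]
  7 | W B1 → L1 miss wb→B4 [D]

DIRTY = [1, 2]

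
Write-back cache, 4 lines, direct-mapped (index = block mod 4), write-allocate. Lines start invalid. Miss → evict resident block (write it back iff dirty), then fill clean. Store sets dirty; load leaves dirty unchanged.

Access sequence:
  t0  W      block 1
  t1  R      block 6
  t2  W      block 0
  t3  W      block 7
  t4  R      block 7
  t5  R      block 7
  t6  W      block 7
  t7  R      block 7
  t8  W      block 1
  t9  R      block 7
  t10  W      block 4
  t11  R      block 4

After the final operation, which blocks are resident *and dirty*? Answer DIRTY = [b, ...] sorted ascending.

DIRTY = [1, 4, 7]

0: W B1 → L1 miss [D]
1: R B6 → L2 miss [-]
2: W B0 → L0 miss [D]
3: W B7 → L3 miss [D]
4: R B7 → L3 hit [D]
5: R B7 → L3 hit [D]
6: W B7 → L3 hit [D]
7: R B7 → L3 hit [D]
8: W B1 → L1 hit [D]
9: R B7 → L3 hit [D]
10: W B4 → L0 miss wb→B0 [D]
11: R B4 → L0 hit [D]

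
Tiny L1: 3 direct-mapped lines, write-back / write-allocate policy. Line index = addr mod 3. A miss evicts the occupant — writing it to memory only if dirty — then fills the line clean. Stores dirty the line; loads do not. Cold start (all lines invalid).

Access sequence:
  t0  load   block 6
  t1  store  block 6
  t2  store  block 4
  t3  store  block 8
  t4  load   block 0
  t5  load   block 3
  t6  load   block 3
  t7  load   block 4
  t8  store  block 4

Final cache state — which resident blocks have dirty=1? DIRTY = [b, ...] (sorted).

DIRTY = [4, 8]

0: R B6 → L0 miss [-]
1: W B6 → L0 hit [D]
2: W B4 → L1 miss [D]
3: W B8 → L2 miss [D]
4: R B0 → L0 miss wb→B6 [-]
5: R B3 → L0 miss [-]
6: R B3 → L0 hit [-]
7: R B4 → L1 hit [D]
8: W B4 → L1 hit [D]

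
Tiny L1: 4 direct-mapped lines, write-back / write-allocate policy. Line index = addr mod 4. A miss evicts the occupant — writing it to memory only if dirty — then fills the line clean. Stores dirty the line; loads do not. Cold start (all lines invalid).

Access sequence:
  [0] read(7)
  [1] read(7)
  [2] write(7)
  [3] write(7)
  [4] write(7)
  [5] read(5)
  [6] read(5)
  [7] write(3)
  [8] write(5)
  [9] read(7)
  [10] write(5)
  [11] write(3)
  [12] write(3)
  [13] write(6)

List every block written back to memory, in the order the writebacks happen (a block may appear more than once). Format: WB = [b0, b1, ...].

WB = [7, 3]

0: R B7 → L3 miss [-]
1: R B7 → L3 hit [-]
2: W B7 → L3 hit [D]
3: W B7 → L3 hit [D]
4: W B7 → L3 hit [D]
5: R B5 → L1 miss [-]
6: R B5 → L1 hit [-]
7: W B3 → L3 miss wb→B7 [D]
8: W B5 → L1 hit [D]
9: R B7 → L3 miss wb→B3 [-]
10: W B5 → L1 hit [D]
11: W B3 → L3 miss [D]
12: W B3 → L3 hit [D]
13: W B6 → L2 miss [D]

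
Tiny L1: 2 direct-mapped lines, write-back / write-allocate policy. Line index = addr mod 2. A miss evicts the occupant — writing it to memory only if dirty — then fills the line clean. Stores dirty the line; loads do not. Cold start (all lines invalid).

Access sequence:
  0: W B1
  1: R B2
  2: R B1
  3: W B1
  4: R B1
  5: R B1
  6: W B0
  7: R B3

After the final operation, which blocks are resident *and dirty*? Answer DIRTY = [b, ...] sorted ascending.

DIRTY = [0]

  0 | W B1 → L1 miss [D]
  1 | R B2 → L0 miss [-]
  2 | R B1 → L1 hit [D]
  3 | W B1 → L1 hit [D]
  4 | R B1 → L1 hit [D]
  5 | R B1 → L1 hit [D]
  6 | W B0 → L0 miss [D]
  7 | R B3 → L1 miss wb→B1 [-]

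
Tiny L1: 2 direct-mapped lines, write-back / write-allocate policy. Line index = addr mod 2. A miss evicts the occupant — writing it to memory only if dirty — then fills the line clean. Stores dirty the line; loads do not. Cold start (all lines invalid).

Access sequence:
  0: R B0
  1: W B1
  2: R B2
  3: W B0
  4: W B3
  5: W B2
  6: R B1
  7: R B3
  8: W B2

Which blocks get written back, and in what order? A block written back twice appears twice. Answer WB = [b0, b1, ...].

0: R B0 -> L0 miss  d=-]
1: W B1 -> L1 miss  d=D]
2: R B2 -> L0 miss  d=-]
3: W B0 -> L0 miss  d=D]
4: W B3 -> L1 miss wb->B1  d=D]
5: W B2 -> L0 miss wb->B0  d=D]
6: R B1 -> L1 miss wb->B3  d=-]
7: R B3 -> L1 miss  d=-]
8: W B2 -> L0 hit  d=D]

WB = [1, 0, 3]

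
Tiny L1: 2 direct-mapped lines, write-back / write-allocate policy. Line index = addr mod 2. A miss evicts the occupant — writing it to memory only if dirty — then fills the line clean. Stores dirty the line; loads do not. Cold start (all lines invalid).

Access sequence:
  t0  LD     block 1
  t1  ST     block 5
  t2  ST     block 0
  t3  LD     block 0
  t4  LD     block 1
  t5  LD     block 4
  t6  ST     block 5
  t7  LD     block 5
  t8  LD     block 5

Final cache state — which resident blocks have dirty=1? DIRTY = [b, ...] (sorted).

0: R B1 → L1 miss [-]
1: W B5 → L1 miss [D]
2: W B0 → L0 miss [D]
3: R B0 → L0 hit [D]
4: R B1 → L1 miss wb→B5 [-]
5: R B4 → L0 miss wb→B0 [-]
6: W B5 → L1 miss [D]
7: R B5 → L1 hit [D]
8: R B5 → L1 hit [D]

DIRTY = [5]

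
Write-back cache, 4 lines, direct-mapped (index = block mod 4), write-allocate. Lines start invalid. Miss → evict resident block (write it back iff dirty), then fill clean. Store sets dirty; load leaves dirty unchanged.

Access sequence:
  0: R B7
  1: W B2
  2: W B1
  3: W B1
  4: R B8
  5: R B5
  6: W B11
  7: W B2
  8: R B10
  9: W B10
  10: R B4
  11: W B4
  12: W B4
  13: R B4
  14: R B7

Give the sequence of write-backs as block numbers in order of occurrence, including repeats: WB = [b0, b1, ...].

  0 | R B7 → L3 miss [-]
  1 | W B2 → L2 miss [D]
  2 | W B1 → L1 miss [D]
  3 | W B1 → L1 hit [D]
  4 | R B8 → L0 miss [-]
  5 | R B5 → L1 miss wb→B1 [-]
  6 | W B11 → L3 miss [D]
  7 | W B2 → L2 hit [D]
  8 | R B10 → L2 miss wb→B2 [-]
  9 | W B10 → L2 hit [D]
  10 | R B4 → L0 miss [-]
  11 | W B4 → L0 hit [D]
  12 | W B4 → L0 hit [D]
  13 | R B4 → L0 hit [D]
  14 | R B7 → L3 miss wb→B11 [-]

WB = [1, 2, 11]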